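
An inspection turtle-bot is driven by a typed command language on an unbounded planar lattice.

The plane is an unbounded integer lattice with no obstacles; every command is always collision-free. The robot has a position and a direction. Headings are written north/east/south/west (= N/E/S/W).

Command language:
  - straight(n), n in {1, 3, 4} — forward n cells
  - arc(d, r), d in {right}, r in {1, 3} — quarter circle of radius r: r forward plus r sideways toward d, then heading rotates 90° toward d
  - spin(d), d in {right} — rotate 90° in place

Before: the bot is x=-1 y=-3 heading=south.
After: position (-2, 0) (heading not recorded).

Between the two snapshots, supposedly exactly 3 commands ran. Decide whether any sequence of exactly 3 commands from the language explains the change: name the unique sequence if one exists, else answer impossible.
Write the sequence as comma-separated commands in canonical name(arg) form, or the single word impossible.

key: order matters: swapping arc(right, 1) and straight(4) lands elsewhere
start: x=-1 y=-3 heading=south
t=1 arc(right, 1) ⇒ x=-2 y=-4 heading=west
t=2 spin(right) ⇒ x=-2 y=-4 heading=north
t=3 straight(4) ⇒ x=-2 y=0 heading=north
no other 3-command option fits: unique.

arc(right, 1), spin(right), straight(4)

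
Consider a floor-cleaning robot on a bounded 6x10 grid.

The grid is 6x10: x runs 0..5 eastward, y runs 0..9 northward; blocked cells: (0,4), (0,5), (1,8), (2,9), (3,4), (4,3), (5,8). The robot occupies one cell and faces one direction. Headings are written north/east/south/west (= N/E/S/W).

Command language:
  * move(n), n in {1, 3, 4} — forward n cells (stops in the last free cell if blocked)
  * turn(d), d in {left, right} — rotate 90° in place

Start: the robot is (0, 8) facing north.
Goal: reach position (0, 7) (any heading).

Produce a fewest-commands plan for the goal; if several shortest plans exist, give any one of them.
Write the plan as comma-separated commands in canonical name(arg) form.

from: (0, 8) facing north
t=1 turn(right) ⇒ (0, 8) facing east
t=2 turn(right) ⇒ (0, 8) facing south
t=3 move(1) ⇒ (0, 7) facing south
minimal: 3 command(s), checked below 3.

turn(right), turn(right), move(1)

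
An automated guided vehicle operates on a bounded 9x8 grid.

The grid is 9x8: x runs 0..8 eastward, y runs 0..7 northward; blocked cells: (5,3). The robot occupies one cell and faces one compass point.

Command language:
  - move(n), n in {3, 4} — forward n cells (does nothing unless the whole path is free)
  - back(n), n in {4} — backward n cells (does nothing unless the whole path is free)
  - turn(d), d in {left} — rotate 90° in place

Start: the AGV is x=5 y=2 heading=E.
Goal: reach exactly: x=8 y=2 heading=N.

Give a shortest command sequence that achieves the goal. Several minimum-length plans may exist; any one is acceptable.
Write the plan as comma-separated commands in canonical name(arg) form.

start: x=5 y=2 heading=E
[1] after move(3): x=8 y=2 heading=E
[2] after turn(left): x=8 y=2 heading=N
no 1-step plan works, so 2 is optimal.

move(3), turn(left)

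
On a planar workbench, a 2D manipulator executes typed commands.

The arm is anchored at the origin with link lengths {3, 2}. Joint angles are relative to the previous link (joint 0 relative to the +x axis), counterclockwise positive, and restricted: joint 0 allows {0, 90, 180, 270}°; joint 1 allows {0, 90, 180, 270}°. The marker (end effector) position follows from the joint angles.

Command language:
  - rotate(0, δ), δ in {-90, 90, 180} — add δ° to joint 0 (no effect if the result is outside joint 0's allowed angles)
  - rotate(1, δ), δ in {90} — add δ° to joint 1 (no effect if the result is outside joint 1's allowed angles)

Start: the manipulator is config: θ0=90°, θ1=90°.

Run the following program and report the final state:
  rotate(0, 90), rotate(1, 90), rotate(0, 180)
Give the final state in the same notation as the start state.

initial: config: θ0=90°, θ1=90°
1. rotate(0, 90) → config: θ0=180°, θ1=90°
2. rotate(1, 90) → config: θ0=180°, θ1=180°
3. rotate(0, 180) → config: θ0=0°, θ1=180°

config: θ0=0°, θ1=180°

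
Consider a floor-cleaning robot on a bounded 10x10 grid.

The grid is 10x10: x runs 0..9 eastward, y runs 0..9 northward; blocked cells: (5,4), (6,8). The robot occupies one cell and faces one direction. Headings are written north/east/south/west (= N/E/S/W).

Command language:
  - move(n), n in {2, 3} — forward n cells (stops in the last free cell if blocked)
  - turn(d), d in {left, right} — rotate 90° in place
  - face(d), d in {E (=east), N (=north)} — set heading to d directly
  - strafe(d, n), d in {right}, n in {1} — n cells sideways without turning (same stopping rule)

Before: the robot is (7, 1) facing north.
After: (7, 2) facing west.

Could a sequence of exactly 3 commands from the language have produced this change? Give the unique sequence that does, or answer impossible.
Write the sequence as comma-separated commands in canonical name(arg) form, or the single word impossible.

face(N), turn(left), strafe(right, 1)

key: running strafe(right, 1) before face(N) would end elsewhere — order is forced
start: (7, 1) facing north
[1] after face(N): (7, 1) facing north
[2] after turn(left): (7, 1) facing west
[3] after strafe(right, 1): (7, 2) facing west
all 343 alternatives checked — unique.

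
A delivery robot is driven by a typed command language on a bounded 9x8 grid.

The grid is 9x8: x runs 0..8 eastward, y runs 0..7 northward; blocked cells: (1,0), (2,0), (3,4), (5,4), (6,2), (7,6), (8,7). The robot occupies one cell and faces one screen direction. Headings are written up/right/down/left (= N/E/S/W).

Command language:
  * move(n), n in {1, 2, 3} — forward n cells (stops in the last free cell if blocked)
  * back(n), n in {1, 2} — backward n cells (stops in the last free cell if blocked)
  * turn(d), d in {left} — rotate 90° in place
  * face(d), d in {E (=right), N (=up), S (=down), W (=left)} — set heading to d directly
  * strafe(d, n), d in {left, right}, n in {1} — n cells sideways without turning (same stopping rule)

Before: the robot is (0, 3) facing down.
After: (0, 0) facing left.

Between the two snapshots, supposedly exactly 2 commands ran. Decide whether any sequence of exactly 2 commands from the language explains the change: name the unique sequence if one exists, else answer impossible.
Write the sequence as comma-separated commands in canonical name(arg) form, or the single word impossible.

key: cell and facing (now W) both changed — the 2 commands mix motion and turning
begin: (0, 3) facing down
1. move(3) → (0, 0) facing down
2. face(W) → (0, 0) facing left
all 144 alternatives checked — unique.

move(3), face(W)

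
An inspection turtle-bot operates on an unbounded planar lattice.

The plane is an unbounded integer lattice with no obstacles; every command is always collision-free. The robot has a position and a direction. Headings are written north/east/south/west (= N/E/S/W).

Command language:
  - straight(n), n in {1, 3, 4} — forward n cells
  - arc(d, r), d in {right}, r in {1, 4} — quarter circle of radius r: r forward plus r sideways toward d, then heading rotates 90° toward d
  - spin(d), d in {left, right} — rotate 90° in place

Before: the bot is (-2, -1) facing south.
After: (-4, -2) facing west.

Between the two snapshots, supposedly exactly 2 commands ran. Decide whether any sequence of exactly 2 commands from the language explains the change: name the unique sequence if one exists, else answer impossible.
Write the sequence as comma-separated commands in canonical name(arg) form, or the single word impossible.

arc(right, 1), straight(1)

key: position moved to (-4,-2) AND the heading swung to W — translation plus rotation needed
initial: (-2, -1) facing south
t=1 arc(right, 1) ⇒ (-3, -2) facing west
t=2 straight(1) ⇒ (-4, -2) facing west
uniquely the one of 49 2-step routes that fits.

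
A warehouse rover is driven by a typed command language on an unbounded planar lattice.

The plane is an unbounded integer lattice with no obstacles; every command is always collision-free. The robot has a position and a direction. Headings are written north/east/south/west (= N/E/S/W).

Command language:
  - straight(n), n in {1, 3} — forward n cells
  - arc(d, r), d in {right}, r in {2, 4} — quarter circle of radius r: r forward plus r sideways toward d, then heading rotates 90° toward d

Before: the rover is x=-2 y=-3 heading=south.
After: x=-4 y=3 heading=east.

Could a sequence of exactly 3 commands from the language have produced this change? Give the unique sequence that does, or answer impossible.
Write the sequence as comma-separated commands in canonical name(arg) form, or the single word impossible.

arc(right, 2), arc(right, 4), arc(right, 4)

key: position moved to (-4,3) AND the heading swung to E — translation plus rotation needed
start: x=-2 y=-3 heading=south
step 1 (arc(right, 2)): x=-4 y=-5 heading=west
step 2 (arc(right, 4)): x=-8 y=-1 heading=north
step 3 (arc(right, 4)): x=-4 y=3 heading=east
uniquely the one of 64 3-step routes that fits.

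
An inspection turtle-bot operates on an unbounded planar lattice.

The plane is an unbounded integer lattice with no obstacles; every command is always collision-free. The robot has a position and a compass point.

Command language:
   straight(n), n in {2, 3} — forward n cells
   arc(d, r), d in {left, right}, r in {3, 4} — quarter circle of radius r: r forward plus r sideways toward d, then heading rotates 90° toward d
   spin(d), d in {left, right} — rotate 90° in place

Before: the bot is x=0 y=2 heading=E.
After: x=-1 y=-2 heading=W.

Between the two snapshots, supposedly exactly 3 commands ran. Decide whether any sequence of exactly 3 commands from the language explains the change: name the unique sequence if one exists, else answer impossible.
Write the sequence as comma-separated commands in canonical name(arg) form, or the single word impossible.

straight(3), spin(right), arc(right, 4)

key: running arc(right, 4) before straight(3) would end elsewhere — order is forced
from: x=0 y=2 heading=E
[1] after straight(3): x=3 y=2 heading=E
[2] after spin(right): x=3 y=2 heading=S
[3] after arc(right, 4): x=-1 y=-2 heading=W
no other 3-command option fits: unique.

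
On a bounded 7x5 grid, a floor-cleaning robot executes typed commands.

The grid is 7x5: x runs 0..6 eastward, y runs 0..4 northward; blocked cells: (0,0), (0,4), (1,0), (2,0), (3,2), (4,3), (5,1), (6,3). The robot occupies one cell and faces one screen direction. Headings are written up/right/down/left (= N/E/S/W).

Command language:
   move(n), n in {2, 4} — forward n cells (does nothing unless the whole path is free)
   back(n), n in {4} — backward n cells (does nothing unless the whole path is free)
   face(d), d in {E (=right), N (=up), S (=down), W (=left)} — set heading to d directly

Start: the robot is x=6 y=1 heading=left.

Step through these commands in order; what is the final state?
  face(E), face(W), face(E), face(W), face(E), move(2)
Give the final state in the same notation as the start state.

x=6 y=1 heading=right

from: x=6 y=1 heading=left
t=1 face(E) ⇒ x=6 y=1 heading=right
t=2 face(W) ⇒ x=6 y=1 heading=left
t=3 face(E) ⇒ x=6 y=1 heading=right
t=4 face(W) ⇒ x=6 y=1 heading=left
t=5 face(E) ⇒ x=6 y=1 heading=right
t=6 move(2) ⇒ x=6 y=1 heading=right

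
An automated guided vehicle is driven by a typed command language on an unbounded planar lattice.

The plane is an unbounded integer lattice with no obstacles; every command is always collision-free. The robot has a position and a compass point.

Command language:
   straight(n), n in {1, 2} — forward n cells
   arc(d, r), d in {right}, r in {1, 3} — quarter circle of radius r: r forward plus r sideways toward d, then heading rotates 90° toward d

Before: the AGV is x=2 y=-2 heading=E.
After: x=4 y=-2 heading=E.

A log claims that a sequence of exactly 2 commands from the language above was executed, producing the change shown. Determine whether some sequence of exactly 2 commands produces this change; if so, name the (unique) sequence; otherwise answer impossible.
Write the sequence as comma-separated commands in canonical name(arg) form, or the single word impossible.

key: still facing E at the end — nothing in the sequence rotates
begin: x=2 y=-2 heading=E
step 1 (straight(1)): x=3 y=-2 heading=E
step 2 (straight(1)): x=4 y=-2 heading=E
all 16 alternatives checked — unique.

straight(1), straight(1)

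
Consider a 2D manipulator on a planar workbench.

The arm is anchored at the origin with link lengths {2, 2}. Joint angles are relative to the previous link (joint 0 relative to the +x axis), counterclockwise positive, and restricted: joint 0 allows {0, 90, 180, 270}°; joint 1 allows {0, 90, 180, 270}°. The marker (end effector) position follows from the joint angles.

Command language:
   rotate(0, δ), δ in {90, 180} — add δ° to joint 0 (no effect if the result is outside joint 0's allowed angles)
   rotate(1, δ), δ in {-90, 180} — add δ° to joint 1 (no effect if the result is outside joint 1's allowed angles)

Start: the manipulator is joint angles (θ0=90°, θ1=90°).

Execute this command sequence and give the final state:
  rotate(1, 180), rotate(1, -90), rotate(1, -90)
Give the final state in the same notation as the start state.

joint angles (θ0=90°, θ1=90°)

from: joint angles (θ0=90°, θ1=90°)
step 1 (rotate(1, 180)): joint angles (θ0=90°, θ1=270°)
step 2 (rotate(1, -90)): joint angles (θ0=90°, θ1=180°)
step 3 (rotate(1, -90)): joint angles (θ0=90°, θ1=90°)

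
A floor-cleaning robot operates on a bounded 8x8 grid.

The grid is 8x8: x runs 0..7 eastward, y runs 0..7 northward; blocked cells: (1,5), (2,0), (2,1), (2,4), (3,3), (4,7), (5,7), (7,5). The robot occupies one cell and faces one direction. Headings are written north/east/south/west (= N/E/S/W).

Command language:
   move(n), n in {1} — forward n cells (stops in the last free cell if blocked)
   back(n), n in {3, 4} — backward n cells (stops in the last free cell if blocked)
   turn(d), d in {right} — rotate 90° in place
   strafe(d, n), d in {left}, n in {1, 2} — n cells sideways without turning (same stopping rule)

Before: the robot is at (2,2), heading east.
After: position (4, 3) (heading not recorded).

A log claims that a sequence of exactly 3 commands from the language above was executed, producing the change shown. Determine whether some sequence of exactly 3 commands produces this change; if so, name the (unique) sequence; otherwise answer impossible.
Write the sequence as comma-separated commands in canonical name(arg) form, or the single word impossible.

key: order matters: swapping move(1) and strafe(left, 1) lands elsewhere
t0: at (2,2), heading east
1. move(1) → at (3,2), heading east
2. move(1) → at (4,2), heading east
3. strafe(left, 1) → at (4,3), heading east
all 216 alternatives checked — unique.

move(1), move(1), strafe(left, 1)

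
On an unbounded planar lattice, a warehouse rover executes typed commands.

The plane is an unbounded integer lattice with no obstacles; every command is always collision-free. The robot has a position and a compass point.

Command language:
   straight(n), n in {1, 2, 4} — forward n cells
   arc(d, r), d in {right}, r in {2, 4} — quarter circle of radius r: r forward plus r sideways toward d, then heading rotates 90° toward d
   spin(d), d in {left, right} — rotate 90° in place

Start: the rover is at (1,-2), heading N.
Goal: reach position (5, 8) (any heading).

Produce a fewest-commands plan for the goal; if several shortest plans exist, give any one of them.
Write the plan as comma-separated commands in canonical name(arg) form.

straight(2), straight(4), arc(right, 4)

begin: at (1,-2), heading N
t=1 straight(2) ⇒ at (1,0), heading N
t=2 straight(4) ⇒ at (1,4), heading N
t=3 arc(right, 4) ⇒ at (5,8), heading E
nothing shorter than 3 reaches the goal.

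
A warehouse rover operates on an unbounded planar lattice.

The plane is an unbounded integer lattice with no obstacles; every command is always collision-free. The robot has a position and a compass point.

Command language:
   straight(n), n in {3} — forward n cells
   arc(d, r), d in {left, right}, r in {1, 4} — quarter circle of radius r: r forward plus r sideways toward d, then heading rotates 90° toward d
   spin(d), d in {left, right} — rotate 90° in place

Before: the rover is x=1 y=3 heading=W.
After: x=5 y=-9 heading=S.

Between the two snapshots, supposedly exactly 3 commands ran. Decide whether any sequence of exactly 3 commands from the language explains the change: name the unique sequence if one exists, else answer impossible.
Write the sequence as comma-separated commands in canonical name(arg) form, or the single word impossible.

arc(left, 4), arc(left, 4), arc(right, 4)

key: order matters: swapping arc(left, 4) and arc(right, 4) lands elsewhere
initial: x=1 y=3 heading=W
1. arc(left, 4) → x=-3 y=-1 heading=S
2. arc(left, 4) → x=1 y=-5 heading=E
3. arc(right, 4) → x=5 y=-9 heading=S
no other 3-command option fits: unique.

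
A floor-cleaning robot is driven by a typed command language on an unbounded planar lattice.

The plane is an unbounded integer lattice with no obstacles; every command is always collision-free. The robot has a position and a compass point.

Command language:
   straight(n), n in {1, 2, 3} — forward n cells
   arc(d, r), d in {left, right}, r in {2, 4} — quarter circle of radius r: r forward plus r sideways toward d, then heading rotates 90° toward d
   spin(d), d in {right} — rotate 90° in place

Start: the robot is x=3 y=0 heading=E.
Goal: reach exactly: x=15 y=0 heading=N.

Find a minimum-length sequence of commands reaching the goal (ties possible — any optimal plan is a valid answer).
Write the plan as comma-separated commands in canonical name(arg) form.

from: x=3 y=0 heading=E
step 1 (arc(right, 4)): x=7 y=-4 heading=S
step 2 (arc(left, 4)): x=11 y=-8 heading=E
step 3 (arc(left, 4)): x=15 y=-4 heading=N
step 4 (straight(2)): x=15 y=-2 heading=N
step 5 (straight(2)): x=15 y=0 heading=N
nothing shorter than 5 reaches the goal.

arc(right, 4), arc(left, 4), arc(left, 4), straight(2), straight(2)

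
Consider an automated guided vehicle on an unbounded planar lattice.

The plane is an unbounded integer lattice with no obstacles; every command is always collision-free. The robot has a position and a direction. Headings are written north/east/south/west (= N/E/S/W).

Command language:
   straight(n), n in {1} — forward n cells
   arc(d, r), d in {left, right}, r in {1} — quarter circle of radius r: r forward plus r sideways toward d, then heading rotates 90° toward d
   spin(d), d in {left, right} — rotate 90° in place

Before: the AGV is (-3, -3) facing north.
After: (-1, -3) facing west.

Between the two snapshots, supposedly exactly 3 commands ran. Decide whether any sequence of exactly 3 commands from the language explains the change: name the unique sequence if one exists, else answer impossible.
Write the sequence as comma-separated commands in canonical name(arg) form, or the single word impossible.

key: order matters: swapping arc(right, 1) and spin(right) lands elsewhere
t0: (-3, -3) facing north
t=1 arc(right, 1) ⇒ (-2, -2) facing east
t=2 arc(right, 1) ⇒ (-1, -3) facing south
t=3 spin(right) ⇒ (-1, -3) facing west
all 125 alternatives checked — unique.

arc(right, 1), arc(right, 1), spin(right)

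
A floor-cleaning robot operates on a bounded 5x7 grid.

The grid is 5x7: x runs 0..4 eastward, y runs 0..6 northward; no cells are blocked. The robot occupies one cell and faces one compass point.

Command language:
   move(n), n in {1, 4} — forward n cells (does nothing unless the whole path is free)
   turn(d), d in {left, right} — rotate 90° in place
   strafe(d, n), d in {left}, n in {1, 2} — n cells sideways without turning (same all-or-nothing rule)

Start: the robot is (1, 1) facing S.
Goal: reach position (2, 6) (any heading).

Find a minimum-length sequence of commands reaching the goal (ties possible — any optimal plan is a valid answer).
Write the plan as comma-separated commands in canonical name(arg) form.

begin: (1, 1) facing S
1. turn(left) → (1, 1) facing E
2. move(1) → (2, 1) facing E
3. turn(left) → (2, 1) facing N
4. move(1) → (2, 2) facing N
5. move(4) → (2, 6) facing N
nothing shorter than 5 reaches the goal.

turn(left), move(1), turn(left), move(1), move(4)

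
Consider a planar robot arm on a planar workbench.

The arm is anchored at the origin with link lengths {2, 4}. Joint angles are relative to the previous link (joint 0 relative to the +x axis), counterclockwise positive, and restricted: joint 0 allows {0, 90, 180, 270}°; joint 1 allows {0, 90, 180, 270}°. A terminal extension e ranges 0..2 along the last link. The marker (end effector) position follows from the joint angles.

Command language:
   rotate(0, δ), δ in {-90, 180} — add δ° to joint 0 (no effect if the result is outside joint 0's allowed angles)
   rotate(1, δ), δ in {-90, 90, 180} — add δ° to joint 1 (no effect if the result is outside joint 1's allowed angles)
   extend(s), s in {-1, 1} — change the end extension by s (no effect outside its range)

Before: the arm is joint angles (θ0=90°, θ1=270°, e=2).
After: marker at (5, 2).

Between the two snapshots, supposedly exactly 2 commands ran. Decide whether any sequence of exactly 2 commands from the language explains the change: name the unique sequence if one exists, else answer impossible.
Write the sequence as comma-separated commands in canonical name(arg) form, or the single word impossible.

extend(1), extend(-1)

key: order matters: swapping extend(1) and extend(-1) lands elsewhere
from: joint angles (θ0=90°, θ1=270°, e=2)
step 1 (extend(1)): joint angles (θ0=90°, θ1=270°, e=2)
step 2 (extend(-1)): joint angles (θ0=90°, θ1=270°, e=1)
all 49 alternatives checked — unique.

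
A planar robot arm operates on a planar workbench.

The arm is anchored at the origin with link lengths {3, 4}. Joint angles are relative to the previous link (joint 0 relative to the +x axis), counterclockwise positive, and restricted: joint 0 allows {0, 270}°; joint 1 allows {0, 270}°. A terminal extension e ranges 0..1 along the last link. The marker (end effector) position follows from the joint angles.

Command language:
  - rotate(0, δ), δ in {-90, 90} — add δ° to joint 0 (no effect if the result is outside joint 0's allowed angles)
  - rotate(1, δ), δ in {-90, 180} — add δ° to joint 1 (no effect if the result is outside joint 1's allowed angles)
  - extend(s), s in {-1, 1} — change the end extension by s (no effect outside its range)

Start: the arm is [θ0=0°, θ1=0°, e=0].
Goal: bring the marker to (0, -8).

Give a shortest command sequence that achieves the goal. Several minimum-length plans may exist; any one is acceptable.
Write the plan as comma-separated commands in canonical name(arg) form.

from: [θ0=0°, θ1=0°, e=0]
1. rotate(0, -90) → [θ0=270°, θ1=0°, e=0]
2. extend(1) → [θ0=270°, θ1=0°, e=1]
shorter routes all fall short; 2 is best.

rotate(0, -90), extend(1)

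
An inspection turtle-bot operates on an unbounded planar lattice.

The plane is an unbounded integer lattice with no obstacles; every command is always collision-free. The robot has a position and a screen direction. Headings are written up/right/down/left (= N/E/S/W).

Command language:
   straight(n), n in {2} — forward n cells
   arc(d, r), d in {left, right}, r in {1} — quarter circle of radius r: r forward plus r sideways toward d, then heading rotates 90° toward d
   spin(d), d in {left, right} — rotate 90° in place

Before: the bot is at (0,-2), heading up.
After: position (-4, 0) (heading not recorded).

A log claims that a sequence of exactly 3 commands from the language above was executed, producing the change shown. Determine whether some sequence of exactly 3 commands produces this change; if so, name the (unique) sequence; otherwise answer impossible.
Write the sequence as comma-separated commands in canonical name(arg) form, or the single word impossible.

arc(left, 1), straight(2), arc(right, 1)

key: order matters: swapping arc(left, 1) and arc(right, 1) lands elsewhere
initial: at (0,-2), heading up
[1] after arc(left, 1): at (-1,-1), heading left
[2] after straight(2): at (-3,-1), heading left
[3] after arc(right, 1): at (-4,0), heading up
no other 3-command option fits: unique.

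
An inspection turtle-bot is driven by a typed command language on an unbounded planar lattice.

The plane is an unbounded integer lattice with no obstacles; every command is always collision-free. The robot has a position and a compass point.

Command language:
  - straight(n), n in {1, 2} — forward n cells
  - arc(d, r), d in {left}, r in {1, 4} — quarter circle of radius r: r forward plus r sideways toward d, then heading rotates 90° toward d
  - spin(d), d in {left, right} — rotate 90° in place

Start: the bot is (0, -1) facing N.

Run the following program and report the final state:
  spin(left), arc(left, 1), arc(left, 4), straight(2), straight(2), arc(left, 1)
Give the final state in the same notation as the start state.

(8, -5) facing N

from: (0, -1) facing N
1. spin(left) → (0, -1) facing W
2. arc(left, 1) → (-1, -2) facing S
3. arc(left, 4) → (3, -6) facing E
4. straight(2) → (5, -6) facing E
5. straight(2) → (7, -6) facing E
6. arc(left, 1) → (8, -5) facing N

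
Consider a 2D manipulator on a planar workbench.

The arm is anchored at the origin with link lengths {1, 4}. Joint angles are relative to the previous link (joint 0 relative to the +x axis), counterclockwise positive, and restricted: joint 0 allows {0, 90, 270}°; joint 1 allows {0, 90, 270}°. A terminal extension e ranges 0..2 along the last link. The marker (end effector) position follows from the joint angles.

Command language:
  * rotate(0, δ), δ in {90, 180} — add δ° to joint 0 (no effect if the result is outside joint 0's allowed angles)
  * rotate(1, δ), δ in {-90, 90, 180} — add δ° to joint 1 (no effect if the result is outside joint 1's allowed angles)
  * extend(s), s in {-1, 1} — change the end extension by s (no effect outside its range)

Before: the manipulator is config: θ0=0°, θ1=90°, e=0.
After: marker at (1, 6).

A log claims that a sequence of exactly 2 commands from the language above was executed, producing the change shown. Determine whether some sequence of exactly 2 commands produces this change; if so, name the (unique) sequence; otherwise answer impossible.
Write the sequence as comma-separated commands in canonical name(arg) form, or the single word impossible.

extend(1), extend(1)

begin: config: θ0=0°, θ1=90°, e=0
[1] after extend(1): config: θ0=0°, θ1=90°, e=1
[2] after extend(1): config: θ0=0°, θ1=90°, e=2
no other 2-command option fits: unique.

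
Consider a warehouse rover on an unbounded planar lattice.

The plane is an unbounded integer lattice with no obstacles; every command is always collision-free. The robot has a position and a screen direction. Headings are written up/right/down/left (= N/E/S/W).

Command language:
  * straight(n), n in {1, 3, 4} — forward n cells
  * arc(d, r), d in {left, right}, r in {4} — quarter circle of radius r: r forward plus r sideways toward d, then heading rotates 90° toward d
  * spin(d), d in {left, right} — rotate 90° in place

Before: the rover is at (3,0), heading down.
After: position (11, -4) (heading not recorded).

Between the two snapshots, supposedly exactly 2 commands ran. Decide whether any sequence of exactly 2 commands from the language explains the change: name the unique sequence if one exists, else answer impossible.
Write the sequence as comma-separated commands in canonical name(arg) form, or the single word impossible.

arc(left, 4), straight(4)

key: order matters: swapping arc(left, 4) and straight(4) lands elsewhere
initial: at (3,0), heading down
t=1 arc(left, 4) ⇒ at (7,-4), heading right
t=2 straight(4) ⇒ at (11,-4), heading right
uniquely the one of 49 2-step routes that fits.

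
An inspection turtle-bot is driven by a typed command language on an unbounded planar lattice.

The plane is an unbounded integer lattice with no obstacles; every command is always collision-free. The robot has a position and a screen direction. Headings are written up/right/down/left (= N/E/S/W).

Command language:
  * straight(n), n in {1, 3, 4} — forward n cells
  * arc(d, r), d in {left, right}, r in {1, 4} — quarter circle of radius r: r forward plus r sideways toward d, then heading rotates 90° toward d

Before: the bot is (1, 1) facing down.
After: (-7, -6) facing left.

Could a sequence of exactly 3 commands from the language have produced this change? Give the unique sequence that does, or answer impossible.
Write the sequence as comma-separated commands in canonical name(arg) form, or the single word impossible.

straight(3), arc(right, 4), straight(4)

key: position moved to (-7,-6) AND the heading swung to W — translation plus rotation needed
from: (1, 1) facing down
1. straight(3) → (1, -2) facing down
2. arc(right, 4) → (-3, -6) facing left
3. straight(4) → (-7, -6) facing left
uniquely the one of 343 3-step routes that fits.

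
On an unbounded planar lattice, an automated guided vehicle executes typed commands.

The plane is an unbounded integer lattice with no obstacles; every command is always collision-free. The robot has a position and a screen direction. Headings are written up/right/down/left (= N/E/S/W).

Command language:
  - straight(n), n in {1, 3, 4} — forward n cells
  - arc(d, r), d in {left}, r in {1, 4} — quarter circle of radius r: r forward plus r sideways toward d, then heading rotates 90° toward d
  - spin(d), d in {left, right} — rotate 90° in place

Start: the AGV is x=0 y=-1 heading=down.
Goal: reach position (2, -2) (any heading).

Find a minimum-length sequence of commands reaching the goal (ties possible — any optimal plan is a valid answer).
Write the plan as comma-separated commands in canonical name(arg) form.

arc(left, 1), straight(1)

initial: x=0 y=-1 heading=down
step 1 (arc(left, 1)): x=1 y=-2 heading=right
step 2 (straight(1)): x=2 y=-2 heading=right
no 1-step plan works, so 2 is optimal.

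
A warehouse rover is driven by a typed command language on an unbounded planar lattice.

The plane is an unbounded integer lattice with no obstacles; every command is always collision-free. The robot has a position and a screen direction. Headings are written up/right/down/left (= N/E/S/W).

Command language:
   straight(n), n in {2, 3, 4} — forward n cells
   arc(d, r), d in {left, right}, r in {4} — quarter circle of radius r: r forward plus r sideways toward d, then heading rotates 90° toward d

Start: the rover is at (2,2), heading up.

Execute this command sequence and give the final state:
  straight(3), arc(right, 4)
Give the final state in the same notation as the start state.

from: at (2,2), heading up
step 1 (straight(3)): at (2,5), heading up
step 2 (arc(right, 4)): at (6,9), heading right

at (6,9), heading right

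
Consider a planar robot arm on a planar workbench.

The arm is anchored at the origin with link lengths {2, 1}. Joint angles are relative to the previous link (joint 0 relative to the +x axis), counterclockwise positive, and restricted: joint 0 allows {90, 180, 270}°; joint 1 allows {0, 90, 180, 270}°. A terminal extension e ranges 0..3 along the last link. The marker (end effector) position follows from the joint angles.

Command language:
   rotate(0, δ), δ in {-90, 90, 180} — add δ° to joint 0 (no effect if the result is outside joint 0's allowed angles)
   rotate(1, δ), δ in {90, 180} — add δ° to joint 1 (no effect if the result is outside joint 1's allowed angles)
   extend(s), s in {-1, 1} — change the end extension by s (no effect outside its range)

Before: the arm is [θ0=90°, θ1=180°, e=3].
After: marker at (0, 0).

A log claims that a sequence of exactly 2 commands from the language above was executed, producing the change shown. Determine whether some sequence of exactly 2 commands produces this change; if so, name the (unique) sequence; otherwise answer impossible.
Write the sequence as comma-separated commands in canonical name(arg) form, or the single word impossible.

extend(-1), extend(-1)

begin: [θ0=90°, θ1=180°, e=3]
t=1 extend(-1) ⇒ [θ0=90°, θ1=180°, e=2]
t=2 extend(-1) ⇒ [θ0=90°, θ1=180°, e=1]
uniquely the one of 49 2-step routes that fits.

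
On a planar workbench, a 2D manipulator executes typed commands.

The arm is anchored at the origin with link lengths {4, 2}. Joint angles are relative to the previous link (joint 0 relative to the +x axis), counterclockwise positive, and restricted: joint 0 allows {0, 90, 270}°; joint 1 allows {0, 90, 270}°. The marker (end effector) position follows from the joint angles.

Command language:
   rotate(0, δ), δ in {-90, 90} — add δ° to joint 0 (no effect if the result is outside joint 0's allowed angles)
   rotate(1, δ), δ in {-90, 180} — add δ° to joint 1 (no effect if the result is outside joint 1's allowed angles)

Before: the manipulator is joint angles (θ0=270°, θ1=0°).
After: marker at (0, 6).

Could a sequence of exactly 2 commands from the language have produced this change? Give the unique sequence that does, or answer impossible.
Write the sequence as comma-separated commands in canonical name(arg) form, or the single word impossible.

rotate(0, 90), rotate(0, 90)

start: joint angles (θ0=270°, θ1=0°)
t=1 rotate(0, 90) ⇒ joint angles (θ0=0°, θ1=0°)
t=2 rotate(0, 90) ⇒ joint angles (θ0=90°, θ1=0°)
no rival 2-sequence matches.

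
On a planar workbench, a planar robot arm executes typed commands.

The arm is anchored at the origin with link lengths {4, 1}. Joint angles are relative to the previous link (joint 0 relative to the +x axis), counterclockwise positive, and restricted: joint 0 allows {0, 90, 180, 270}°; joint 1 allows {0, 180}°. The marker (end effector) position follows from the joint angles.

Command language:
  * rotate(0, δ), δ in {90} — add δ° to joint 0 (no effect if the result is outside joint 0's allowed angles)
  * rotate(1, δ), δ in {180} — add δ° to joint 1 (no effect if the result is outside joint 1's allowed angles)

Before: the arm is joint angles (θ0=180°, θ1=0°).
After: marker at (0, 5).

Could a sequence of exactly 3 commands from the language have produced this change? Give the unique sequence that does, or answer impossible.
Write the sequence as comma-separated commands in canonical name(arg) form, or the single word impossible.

rotate(0, 90), rotate(0, 90), rotate(0, 90)

begin: joint angles (θ0=180°, θ1=0°)
[1] after rotate(0, 90): joint angles (θ0=270°, θ1=0°)
[2] after rotate(0, 90): joint angles (θ0=0°, θ1=0°)
[3] after rotate(0, 90): joint angles (θ0=90°, θ1=0°)
uniquely the one of 8 3-step routes that fits.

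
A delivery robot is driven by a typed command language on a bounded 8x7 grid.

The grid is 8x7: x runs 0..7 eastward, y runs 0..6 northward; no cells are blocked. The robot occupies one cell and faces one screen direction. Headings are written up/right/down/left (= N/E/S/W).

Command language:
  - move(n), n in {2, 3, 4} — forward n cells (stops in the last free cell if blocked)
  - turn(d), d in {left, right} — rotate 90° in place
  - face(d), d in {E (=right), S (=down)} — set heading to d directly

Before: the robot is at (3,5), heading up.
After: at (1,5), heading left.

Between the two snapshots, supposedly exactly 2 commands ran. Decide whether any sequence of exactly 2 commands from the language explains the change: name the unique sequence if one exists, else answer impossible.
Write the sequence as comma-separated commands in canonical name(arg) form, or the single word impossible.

key: cell and facing (now W) both changed — the 2 commands mix motion and turning
start: at (3,5), heading up
1. turn(left) → at (3,5), heading left
2. move(2) → at (1,5), heading left
all 49 alternatives checked — unique.

turn(left), move(2)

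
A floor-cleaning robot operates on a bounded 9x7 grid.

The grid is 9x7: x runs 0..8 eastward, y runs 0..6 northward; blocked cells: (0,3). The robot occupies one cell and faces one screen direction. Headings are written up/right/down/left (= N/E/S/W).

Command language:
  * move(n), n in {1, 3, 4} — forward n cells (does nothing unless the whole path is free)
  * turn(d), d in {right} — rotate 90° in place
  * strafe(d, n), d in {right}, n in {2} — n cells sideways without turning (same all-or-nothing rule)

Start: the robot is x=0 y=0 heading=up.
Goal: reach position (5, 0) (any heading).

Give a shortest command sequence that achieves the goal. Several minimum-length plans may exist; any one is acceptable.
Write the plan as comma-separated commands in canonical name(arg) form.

initial: x=0 y=0 heading=up
t=1 turn(right) ⇒ x=0 y=0 heading=right
t=2 move(4) ⇒ x=4 y=0 heading=right
t=3 move(1) ⇒ x=5 y=0 heading=right
nothing shorter than 3 reaches the goal.

turn(right), move(4), move(1)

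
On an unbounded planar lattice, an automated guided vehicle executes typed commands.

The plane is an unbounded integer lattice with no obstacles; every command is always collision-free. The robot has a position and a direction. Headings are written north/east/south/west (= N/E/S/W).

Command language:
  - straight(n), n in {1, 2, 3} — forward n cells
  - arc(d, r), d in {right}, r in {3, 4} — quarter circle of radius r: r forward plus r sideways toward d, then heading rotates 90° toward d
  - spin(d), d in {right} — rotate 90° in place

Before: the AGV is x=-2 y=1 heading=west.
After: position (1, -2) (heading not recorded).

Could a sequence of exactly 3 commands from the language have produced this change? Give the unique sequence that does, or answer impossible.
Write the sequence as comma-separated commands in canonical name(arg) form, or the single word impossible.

spin(right), spin(right), arc(right, 3)

key: order matters: swapping spin(right) and arc(right, 3) lands elsewhere
start: x=-2 y=1 heading=west
t=1 spin(right) ⇒ x=-2 y=1 heading=north
t=2 spin(right) ⇒ x=-2 y=1 heading=east
t=3 arc(right, 3) ⇒ x=1 y=-2 heading=south
all 216 alternatives checked — unique.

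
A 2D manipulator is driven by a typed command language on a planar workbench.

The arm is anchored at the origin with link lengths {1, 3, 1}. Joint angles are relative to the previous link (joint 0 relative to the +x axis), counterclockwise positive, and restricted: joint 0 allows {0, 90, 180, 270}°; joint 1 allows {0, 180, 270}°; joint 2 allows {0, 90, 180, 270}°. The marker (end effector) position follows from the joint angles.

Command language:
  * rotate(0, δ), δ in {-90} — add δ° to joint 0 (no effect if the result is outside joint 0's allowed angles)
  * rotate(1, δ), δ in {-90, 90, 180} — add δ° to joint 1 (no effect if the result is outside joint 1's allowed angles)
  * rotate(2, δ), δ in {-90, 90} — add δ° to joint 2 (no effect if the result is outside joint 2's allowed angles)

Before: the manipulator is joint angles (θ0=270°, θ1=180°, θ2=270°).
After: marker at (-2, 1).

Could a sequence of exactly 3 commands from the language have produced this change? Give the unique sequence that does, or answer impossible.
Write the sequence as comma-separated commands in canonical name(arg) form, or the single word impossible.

start: joint angles (θ0=270°, θ1=180°, θ2=270°)
1. rotate(0, -90) → joint angles (θ0=180°, θ1=180°, θ2=270°)
2. rotate(0, -90) → joint angles (θ0=90°, θ1=180°, θ2=270°)
3. rotate(0, -90) → joint angles (θ0=0°, θ1=180°, θ2=270°)
all 216 alternatives checked — unique.

rotate(0, -90), rotate(0, -90), rotate(0, -90)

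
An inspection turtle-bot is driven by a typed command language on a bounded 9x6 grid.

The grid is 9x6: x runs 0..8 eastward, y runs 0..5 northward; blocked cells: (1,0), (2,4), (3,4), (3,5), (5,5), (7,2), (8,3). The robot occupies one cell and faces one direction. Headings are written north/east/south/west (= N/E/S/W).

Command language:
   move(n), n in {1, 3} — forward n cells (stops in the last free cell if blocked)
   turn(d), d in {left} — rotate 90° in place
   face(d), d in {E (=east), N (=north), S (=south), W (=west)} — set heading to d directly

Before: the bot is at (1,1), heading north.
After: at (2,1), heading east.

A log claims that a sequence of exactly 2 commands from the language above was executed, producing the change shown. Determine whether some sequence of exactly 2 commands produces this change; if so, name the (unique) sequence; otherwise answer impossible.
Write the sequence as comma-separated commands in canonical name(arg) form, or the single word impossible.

key: position moved to (2,1) AND the heading swung to E — translation plus rotation needed
t0: at (1,1), heading north
t=1 face(E) ⇒ at (1,1), heading east
t=2 move(1) ⇒ at (2,1), heading east
uniquely the one of 49 2-step routes that fits.

face(E), move(1)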